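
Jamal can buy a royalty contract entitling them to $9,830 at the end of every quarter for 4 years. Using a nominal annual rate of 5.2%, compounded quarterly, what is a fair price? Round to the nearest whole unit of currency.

$141,177

i = 0.052/4 = 0.013 per quarter; n = 4·4 = 16.
PV = 9830 × [1 − (1+0.013)^(−16)] / 0.013 = 9830 × 14.361812 = 141,176.6108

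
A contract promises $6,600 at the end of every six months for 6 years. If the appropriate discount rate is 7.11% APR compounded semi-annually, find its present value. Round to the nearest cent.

$63,572.06

With 2 periods per year: i = 0.03555, n = 12.
PV = PMT · [1 − (1+i)^(−n)] / i = 6600 · 9.632130 = 63,572.0593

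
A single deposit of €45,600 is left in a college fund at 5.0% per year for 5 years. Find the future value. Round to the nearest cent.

€58,198.44

FV = 45,600 × (1 + 0.05)^5 = 58,198.4393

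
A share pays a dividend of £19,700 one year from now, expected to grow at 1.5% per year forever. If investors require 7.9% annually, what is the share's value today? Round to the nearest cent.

PV = D₁/(r − g) = 19700/(0.079 − 0.015) = 307,812.5000

£307,812.50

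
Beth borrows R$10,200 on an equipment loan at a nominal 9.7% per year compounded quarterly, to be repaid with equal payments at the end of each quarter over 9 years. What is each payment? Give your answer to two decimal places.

R$427.99

With 4 periods per year: i = 0.02425, n = 36.
Annuity-PV factor = 23.832145; PMT = 10200 / 23.832145 = 427.9934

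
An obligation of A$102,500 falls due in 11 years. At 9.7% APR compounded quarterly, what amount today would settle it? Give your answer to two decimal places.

A$35,715.86

Periodic rate i = 0.097/4 = 0.02425; n = 11 × 4 = 44 periods.
PV = FV·(1+i)^(−n) = 102,500 × 0.348447 = 35,715.8565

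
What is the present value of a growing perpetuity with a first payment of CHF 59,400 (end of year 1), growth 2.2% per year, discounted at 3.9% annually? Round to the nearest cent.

CHF 3,494,117.65

PV = PMT / (i − g) = 59400 / (0.039 − 0.022) = 59400 / 0.017000 = 3,494,117.6471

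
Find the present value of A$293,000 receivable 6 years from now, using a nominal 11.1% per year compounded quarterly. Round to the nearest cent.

With 4 periods per year: i = 0.02775, n = 24.
PV = FV·(1+i)^(−n) = 293,000 × 0.518442 = 151,903.5661

A$151,903.57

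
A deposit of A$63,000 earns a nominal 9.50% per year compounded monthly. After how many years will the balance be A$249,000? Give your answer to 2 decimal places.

14.52 years

Periodic rate i = 0.095/12 = 0.00791667.
(1+i)^n = 249000/63000 = 3.95238, so n = ln 3.95238 / ln 1.00792 = 174.2843 months
= 174.2843/12 years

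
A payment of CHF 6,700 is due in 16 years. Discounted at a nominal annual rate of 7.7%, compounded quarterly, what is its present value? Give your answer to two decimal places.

CHF 1,977.46

Periodic rate i = 0.077/4 = 0.01925; n = 16 × 4 = 64 periods.
Discount factor = (1+0.01925)^(−64) = 0.295144; PV = 6,700 × 0.295144 = 1,977.4646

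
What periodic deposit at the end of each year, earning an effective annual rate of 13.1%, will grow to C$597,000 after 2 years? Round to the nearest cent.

C$280,150.16

PMT = 597000 / ( [(1+0.131)^2 − 1] / 0.131 ) = 597000 / 2.131000 = 280,150.1642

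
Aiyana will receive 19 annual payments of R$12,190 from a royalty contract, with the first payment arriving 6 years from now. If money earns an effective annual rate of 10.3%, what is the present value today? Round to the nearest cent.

PV at t=5 (ordinary 19-year annuity): 12190 × a(19|0.103) = 12190 × 8.201340 = 99,974.3285
Discount back 5 years: 99,974.3285 × (1+0.103)^(−5) = 99,974.3285 × 0.612523 = 61,236.5808

R$61,236.58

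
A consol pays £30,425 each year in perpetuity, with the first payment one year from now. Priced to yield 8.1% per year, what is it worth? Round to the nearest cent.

PV = C/r = 30425/0.081 = 375,617.2840

£375,617.28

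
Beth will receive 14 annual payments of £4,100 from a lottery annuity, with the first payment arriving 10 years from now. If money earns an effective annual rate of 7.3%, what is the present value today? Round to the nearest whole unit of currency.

£18,681

PV at t=9 (ordinary 14-year annuity): 4100 × a(14|0.073) = 4100 × 8.590276 = 35,220.1299
PV₀ = 35,220.1299 / (1+0.073)^9 = 35,220.1299 / 1.885374 = 18,680.7133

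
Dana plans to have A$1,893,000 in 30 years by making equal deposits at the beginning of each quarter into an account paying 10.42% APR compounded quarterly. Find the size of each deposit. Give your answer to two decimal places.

A$2,300.78

Periodic rate i = 0.1042/4 = 0.02605; n = 30 × 4 = 120 periods.
FV-annuity factor × (1+i) = 822.764129; PMT = 1.893e+06 / 822.764129 = 2,300.7809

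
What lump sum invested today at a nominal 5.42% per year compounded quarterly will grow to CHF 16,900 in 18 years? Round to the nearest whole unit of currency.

CHF 6,413

With 4 periods per year: i = 0.01355, n = 72.
PV = FV·(1+i)^(−n) = 16,900 × 0.379444 = 6,412.5962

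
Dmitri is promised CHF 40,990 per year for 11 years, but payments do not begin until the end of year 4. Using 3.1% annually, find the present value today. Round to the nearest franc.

PV at t=3 (ordinary 11-year annuity): 40990 × a(11|0.031) = 40990 × 9.201585 = 377,172.9860
PV₀ = 377,172.9860 / (1+0.031)^3 = 377,172.9860 / 1.095913 = 344,163.3213

CHF 344,163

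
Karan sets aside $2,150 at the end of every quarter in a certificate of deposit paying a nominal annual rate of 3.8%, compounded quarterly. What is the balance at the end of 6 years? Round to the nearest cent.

$57,650.39

With 4 periods per year: i = 0.0095, n = 24.
FV = PMT · [(1+i)^n − 1] / i = 2150 · 26.814133 = 57,650.3867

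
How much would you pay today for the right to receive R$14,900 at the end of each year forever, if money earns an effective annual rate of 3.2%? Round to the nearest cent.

R$465,625.00

PV = C/r = 14900/0.032 = 465,625.0000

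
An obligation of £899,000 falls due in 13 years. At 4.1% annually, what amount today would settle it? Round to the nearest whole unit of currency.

£533,212

Discount factor = (1+0.041)^(−13) = 0.593117; PV = 899,000 × 0.593117 = 533,212.3602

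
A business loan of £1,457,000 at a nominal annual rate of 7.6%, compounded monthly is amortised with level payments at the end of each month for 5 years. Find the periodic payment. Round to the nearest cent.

With 12 periods per year: i = 0.00633333, n = 60.
Annuity-PV factor = 49.787154; PMT = 1.457e+06 / 49.787154 = 29,264.5767

£29,264.58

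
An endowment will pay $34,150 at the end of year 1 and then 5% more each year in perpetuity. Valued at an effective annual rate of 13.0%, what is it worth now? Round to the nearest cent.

$426,875.00

PV = PMT / (i − g) = 34150 / (0.13 − 0.05) = 34150 / 0.080000 = 426,875.0000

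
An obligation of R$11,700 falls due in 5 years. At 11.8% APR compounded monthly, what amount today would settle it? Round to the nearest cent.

With 12 periods per year: i = 0.00983333, n = 60.
Discount factor = (1+0.00983333)^(−60) = 0.555927; PV = 11,700 × 0.555927 = 6,504.3475

R$6,504.35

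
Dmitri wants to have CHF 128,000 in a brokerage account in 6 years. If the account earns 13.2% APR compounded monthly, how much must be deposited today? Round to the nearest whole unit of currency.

With 12 periods per year: i = 0.011, n = 72.
PV = 128,000 / (1 + 0.011)^72 = 128,000 / 2.198281 = 58,227.3154

CHF 58,227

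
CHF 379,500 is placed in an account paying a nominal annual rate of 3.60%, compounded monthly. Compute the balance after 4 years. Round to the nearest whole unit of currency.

CHF 438,184

i = 0.036/12 = 0.003 per month; n = 4·12 = 48.
379,500 × (1+0.003)^48 = 379,500 × 1.154635 = 438,184.0501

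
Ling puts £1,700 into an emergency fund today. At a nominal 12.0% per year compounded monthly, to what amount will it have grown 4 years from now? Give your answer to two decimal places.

£2,740.78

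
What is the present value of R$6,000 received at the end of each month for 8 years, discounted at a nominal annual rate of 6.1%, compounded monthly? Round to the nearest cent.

i = 0.061/12 = 0.00508333 per month; n = 8·12 = 96.
PV = PMT · [1 − (1+i)^(−n)] / i = 6000 · 75.814002 = 454,884.0150

R$454,884.01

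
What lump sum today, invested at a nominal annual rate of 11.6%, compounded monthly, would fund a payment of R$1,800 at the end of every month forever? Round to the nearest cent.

R$186,206.90

Periodic rate i = 0.116/12 = 0.00966667.
PV = C/r = 1800/0.00966667 = 186,206.8966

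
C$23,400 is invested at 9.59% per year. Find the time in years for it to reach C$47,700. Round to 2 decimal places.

7.78 years

n = ln(47700/23400) / ln(1+0.0959) = ln(2.03846) / 0.091576 = 7.7771 years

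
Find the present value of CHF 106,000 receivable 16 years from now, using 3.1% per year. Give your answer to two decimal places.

PV = FV·(1+i)^(−n) = 106,000 × 0.613566 = 65,038.0064

CHF 65,038.01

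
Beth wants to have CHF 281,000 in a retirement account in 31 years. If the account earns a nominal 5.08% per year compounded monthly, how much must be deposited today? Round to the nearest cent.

CHF 58,374.47

With 12 periods per year: i = 0.00423333, n = 372.
PV = FV·(1+i)^(−n) = 281,000 × 0.207738 = 58,374.4689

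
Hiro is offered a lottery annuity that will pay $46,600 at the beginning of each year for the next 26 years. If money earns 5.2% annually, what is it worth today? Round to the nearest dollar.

PV = 46600 × [1 − (1+0.052)^(−26)] / 0.052 × (1+i) = 46600 × 14.815711 = 690,412.1153
(annuity-due: payments at period start, so ×(1+i).)

$690,412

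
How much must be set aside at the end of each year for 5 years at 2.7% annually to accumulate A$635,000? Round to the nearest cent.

A$120,324.65

PMT = 635000 / ( [(1+0.027)^5 − 1] / 0.027 ) = 635000 / 5.277389 = 120,324.6542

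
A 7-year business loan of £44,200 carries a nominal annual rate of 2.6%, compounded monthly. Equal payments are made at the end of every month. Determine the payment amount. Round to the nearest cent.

£576.09

With 12 periods per year: i = 0.00216667, n = 84.
PMT = 44200 / ( [1 − (1+0.00216667)^(−84)] / 0.00216667 ) = 44200 / 76.723626 = 576.0937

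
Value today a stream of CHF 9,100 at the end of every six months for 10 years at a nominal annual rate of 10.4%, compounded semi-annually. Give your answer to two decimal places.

CHF 111,507.38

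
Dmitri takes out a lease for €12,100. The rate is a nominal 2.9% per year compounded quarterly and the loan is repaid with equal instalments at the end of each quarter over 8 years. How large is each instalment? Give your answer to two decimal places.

€425.04

i = 0.029/4 = 0.00725 per quarter; n = 8·4 = 32.
PMT = 12100 / ( [1 − (1+0.00725)^(−32)] / 0.00725 ) = 12100 / 28.467578 = 425.0449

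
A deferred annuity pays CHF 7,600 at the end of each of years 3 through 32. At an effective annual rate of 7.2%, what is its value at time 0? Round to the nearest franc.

CHF 80,444

PV at t=2 (ordinary 30-year annuity): 7600 × a(30|0.072) = 7600 × 12.163750 = 92,444.5037
Discount back 2 years: 92,444.5037 × (1+0.072)^(−2) = 92,444.5037 × 0.870183 = 80,443.6049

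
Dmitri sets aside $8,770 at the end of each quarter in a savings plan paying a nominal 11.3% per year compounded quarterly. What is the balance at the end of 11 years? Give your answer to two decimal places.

$747,165.56

i = 0.113/4 = 0.02825 per quarter; n = 11·4 = 44.
FV = PMT · [(1+i)^n − 1] / i = 8770 · 85.195616 = 747,165.5560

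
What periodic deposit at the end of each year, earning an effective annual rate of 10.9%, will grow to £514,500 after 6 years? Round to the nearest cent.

£65,185.10

FV-annuity factor = 7.892908; PMT = 514500 / 7.892908 = 65,185.1022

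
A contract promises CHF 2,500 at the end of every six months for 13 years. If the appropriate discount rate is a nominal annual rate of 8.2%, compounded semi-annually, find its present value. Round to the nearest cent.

With 2 periods per year: i = 0.041, n = 26.
PV = 2500 × [1 − (1+0.041)^(−26)] / 0.041 = 2500 × 15.810049 = 39,525.1214

CHF 39,525.12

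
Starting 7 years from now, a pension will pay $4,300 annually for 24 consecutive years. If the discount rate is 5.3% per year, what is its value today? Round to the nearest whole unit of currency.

$42,282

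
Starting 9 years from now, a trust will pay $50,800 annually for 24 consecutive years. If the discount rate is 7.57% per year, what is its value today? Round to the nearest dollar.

$309,355

PV at t=8 (ordinary 24-year annuity): 50800 × a(24|0.0757) = 50800 × 10.917504 = 554,609.2087
PV₀ = 554,609.2087 / (1+0.0757)^8 = 554,609.2087 / 1.792790 = 309,355.4185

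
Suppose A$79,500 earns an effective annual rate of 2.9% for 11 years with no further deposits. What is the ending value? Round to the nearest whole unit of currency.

FV = PV·(1+i)^n = 79,500 × 1.369522 = 108,877.0264

A$108,877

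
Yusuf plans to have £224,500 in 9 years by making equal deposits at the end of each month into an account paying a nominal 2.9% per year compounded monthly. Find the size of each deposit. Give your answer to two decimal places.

i = 0.029/12 = 0.00241667 per month; n = 9·12 = 108.
PMT = 224500 / ( [(1+0.00241667)^108 − 1] / 0.00241667 ) = 224500 / 123.235432 = 1,821.7163

£1,821.72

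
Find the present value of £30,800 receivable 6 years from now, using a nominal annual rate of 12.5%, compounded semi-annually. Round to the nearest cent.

£14,880.02

Periodic rate i = 0.125/2 = 0.0625; n = 6 × 2 = 12 periods.
Discount factor = (1+0.0625)^(−12) = 0.483117; PV = 30,800 × 0.483117 = 14,880.0178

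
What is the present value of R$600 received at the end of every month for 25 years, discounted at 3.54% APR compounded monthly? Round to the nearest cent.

i = 0.0354/12 = 0.00295 per month; n = 25·12 = 300.
Annuity factor a(300|0.00295) = 198.897555; PV = 600 × 198.897555 = 119,338.5329

R$119,338.53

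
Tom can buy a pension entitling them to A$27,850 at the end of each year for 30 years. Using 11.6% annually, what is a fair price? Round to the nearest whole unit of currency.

A$231,165

PV = PMT · [1 − (1+i)^(−n)] / i = 27850 · 8.300346 = 231,164.6352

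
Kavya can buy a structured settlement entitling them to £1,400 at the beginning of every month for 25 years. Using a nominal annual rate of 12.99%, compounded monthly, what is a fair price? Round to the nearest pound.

£125,559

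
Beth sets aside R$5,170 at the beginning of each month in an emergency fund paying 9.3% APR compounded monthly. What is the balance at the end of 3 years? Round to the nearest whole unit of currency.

R$215,385

With 12 periods per year: i = 0.00775, n = 36.
FV = 5170 × [(1+0.00775)^36 − 1] / 0.00775 × (1+i) = 5170 × 41.660568 = 215,385.1383
(annuity-due: payments at period start, so ×(1+i).)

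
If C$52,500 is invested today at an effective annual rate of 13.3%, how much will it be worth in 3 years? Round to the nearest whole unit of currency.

C$76,357

FV = PV·(1+i)^n = 52,500 × 1.454420 = 76,357.0309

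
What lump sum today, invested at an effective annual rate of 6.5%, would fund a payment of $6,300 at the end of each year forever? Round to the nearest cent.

$96,923.08

PV = C/r = 6300/0.065 = 96,923.0769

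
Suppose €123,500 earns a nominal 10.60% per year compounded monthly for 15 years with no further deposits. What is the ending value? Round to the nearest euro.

Periodic rate i = 0.106/12 = 0.00883333; n = 15 × 12 = 180 periods.
FV = 123,500 × (1 + 0.00883333)^180 = 601,399.6802

€601,400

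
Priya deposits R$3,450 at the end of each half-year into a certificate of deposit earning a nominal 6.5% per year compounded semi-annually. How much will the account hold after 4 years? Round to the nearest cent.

Periodic rate i = 0.065/2 = 0.0325; n = 4 × 2 = 8 periods.
FV = 3450 × [(1+0.0325)^8 − 1] / 0.0325 = 3450 × 8.971616 = 30,952.0768

R$30,952.08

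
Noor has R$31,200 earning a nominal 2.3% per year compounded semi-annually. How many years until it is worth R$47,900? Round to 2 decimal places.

Periodic rate i = 0.023/2 = 0.0115.
(1+i)^n = 47900/31200 = 1.53526, so n = ln 1.53526 / ln 1.0115 = 37.4920 half-years
= 37.4920/2 years

18.75 years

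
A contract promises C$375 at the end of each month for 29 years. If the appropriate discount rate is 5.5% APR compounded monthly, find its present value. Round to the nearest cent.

C$65,155.97

With 12 periods per year: i = 0.00458333, n = 348.
PV = PMT · [1 − (1+i)^(−n)] / i = 375 · 173.749245 = 65,155.9670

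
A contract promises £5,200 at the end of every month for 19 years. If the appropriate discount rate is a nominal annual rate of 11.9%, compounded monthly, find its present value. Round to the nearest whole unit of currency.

i = 0.119/12 = 0.00991667 per month; n = 19·12 = 228.
Annuity factor a(228|0.00991667) = 90.210384; PV = 5200 × 90.210384 = 469,093.9985

£469,094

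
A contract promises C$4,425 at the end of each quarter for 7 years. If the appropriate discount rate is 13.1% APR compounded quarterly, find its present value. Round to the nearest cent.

Periodic rate i = 0.131/4 = 0.03275; n = 7 × 4 = 28 periods.
Annuity factor a(28|0.03275) = 18.148582; PV = 4425 × 18.148582 = 80,307.4738

C$80,307.47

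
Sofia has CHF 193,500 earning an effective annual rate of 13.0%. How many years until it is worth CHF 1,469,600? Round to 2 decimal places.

16.59 years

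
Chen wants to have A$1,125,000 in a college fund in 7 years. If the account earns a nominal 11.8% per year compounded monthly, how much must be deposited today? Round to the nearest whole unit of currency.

A$494,513

i = 0.118/12 = 0.00983333 per month; n = 7·12 = 84.
Discount factor = (1+0.00983333)^(−84) = 0.439567; PV = 1,125,000 × 0.439567 = 494,512.8086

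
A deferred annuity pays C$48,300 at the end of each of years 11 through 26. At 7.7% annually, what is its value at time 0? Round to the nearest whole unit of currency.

PV at t=10 (ordinary 16-year annuity): 48300 × a(16|0.077) = 48300 × 9.023703 = 435,844.8635
PV₀ = 435,844.8635 / (1+0.077)^10 = 435,844.8635 / 2.099699 = 207,574.9295

C$207,575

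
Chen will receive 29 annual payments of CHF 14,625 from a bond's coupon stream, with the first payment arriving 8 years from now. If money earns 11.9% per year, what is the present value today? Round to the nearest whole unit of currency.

Value one period before first payment (t=7): 14625 × [1 − (1+0.119)^(−29)] / 0.119 = 14625 × 8.080972 = 118,184.2171
PV₀ = 118,184.2171 / (1+0.119)^7 = 118,184.2171 / 2.196902 = 53,795.8628

CHF 53,796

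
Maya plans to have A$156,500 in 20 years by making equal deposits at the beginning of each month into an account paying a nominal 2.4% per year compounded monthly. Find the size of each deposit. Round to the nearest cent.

With 12 periods per year: i = 0.002, n = 240.
FV-annuity factor × (1+i) = 308.265252; PMT = 156500 / 308.265252 = 507.6797

A$507.68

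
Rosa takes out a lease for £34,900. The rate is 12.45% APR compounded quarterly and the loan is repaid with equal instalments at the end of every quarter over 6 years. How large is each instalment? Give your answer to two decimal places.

£2,085.81

With 4 periods per year: i = 0.031125, n = 24.
Annuity-PV factor = 16.732119; PMT = 34900 / 16.732119 = 2,085.8087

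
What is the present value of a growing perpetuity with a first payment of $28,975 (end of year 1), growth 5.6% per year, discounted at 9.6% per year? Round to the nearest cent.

$724,375.00

PV = D₁/(r − g) = 28975/(0.096 − 0.056) = 724,375.0000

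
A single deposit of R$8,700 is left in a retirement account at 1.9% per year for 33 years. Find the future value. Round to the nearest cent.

FV = PV·(1+i)^n = 8,700 × 1.861007 = 16,190.7633

R$16,190.76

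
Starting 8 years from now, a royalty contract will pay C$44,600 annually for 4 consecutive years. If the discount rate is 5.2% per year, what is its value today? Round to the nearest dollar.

PV at t=7 (ordinary 4-year annuity): 44600 × a(4|0.052) = 44600 × 3.529538 = 157,417.4147
Discount back 7 years: 157,417.4147 × (1+0.052)^(−7) = 157,417.4147 × 0.701277 = 110,393.2698

C$110,393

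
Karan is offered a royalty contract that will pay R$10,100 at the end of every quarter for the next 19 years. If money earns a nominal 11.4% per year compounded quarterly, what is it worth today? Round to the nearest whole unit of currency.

i = 0.114/4 = 0.0285 per quarter; n = 19·4 = 76.
PV = 10100 × [1 − (1+0.0285)^(−76)] / 0.0285 = 10100 × 30.941726 = 312,511.4282

R$312,511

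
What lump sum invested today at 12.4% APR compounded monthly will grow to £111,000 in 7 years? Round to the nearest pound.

£46,805

Periodic rate i = 0.124/12 = 0.0103333; n = 7 × 12 = 84 periods.
Discount factor = (1+0.0103333)^(−84) = 0.421664; PV = 111,000 × 0.421664 = 46,804.7274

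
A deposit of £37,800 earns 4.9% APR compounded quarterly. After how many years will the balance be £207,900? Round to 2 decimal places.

Periodic rate i = 0.049/4 = 0.01225.
n = ln(207900/37800) / ln(1+0.01225) = ln(5.50000) / 0.012176 = 140.0138 quarters
= 140.0138/4 years

35.00 years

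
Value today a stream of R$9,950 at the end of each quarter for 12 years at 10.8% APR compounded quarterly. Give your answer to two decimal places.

R$265,934.90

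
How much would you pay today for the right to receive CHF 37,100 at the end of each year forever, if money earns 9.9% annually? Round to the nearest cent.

CHF 374,747.47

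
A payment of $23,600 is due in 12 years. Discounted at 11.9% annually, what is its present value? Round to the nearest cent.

Discount factor = (1+0.119)^(−12) = 0.259441; PV = 23,600 × 0.259441 = 6,122.8126

$6,122.81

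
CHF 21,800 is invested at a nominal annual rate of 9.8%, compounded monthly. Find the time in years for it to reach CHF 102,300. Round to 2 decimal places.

15.84 years

Periodic rate i = 0.098/12 = 0.00816667.
(1+i)^n = 102300/21800 = 4.69266, so n = ln 4.69266 / ln 1.00817 = 190.0780 months
= 190.0780/12 years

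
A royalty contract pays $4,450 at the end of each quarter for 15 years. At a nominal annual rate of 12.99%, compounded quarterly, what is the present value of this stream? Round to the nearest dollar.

$116,889

With 4 periods per year: i = 0.032475, n = 60.
PV = PMT · [1 − (1+i)^(−n)] / i = 4450 · 26.267297 = 116,889.4708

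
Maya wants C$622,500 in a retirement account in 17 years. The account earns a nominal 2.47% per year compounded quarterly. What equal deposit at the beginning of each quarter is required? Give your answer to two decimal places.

With 4 periods per year: i = 0.006175, n = 68.
FV-annuity factor × (1+i) = 84.705398; PMT = 622500 / 84.705398 = 7,349.0004

C$7,349.00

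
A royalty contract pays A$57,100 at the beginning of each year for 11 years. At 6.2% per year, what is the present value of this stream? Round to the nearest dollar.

PV = 57100 × [1 − (1+0.062)^(−11)] / 0.062 × (1+i) = 57100 × 8.290846 = 473,407.3144
(Beginning-of-period payments → annuity-due factor ×(1+i).)

A$473,407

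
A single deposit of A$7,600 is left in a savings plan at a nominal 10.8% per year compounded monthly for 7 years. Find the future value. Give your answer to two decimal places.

A$16,131.38

i = 0.108/12 = 0.009 per month; n = 7·12 = 84.
7,600 × (1+0.009)^84 = 7,600 × 2.122550 = 16,131.3813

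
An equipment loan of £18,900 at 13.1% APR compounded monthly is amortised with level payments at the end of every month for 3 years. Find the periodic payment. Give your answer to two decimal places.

£637.73

i = 0.131/12 = 0.0109167 per month; n = 3·12 = 36.
Annuity-PV factor = 29.636533; PMT = 18900 / 29.636533 = 637.7264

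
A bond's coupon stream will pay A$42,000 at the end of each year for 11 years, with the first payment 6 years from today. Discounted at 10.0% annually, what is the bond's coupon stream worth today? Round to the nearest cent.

Value one period before first payment (t=5): 42000 × [1 − (1+0.1)^(−11)] / 0.1 = 42000 × 6.495061 = 272,792.5622
PV₀ = 272,792.5622 / (1+0.1)^5 = 272,792.5622 / 1.610510 = 169,382.7187

A$169,382.72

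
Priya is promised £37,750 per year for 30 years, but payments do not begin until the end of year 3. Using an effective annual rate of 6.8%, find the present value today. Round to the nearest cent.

PV at t=2 (ordinary 30-year annuity): 37750 × a(30|0.068) = 37750 × 12.662482 = 478,008.6880
Discount back 2 years: 478,008.6880 × (1+0.068)^(−2) = 478,008.6880 × 0.876713 = 419,076.4774

£419,076.48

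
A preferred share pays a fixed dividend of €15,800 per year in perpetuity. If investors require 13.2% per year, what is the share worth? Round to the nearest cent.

€119,696.97

PV = C/r = 15800/0.132 = 119,696.9697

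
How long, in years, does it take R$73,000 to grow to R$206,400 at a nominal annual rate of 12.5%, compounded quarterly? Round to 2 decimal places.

8.44 years

Periodic rate i = 0.125/4 = 0.03125.
(1+i)^n = 206400/73000 = 2.82740, so n = ln 2.82740 / ln 1.03125 = 33.7764 quarters
= 33.7764/4 years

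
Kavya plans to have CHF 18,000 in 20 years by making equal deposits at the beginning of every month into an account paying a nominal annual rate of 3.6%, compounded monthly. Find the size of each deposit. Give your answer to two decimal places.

CHF 51.17

i = 0.036/12 = 0.003 per month; n = 20·12 = 240.
PMT = 18000 / ( [(1+0.003)^240 − 1] / 0.003 × (1+i) ) = 18000 / 351.792234 = 51.1666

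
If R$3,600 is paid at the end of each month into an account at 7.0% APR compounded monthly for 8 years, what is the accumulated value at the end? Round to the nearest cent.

With 12 periods per year: i = 0.00583333, n = 96.
FV = PMT · [(1+i)^n − 1] / i = 3600 · 128.198821 = 461,515.7557

R$461,515.76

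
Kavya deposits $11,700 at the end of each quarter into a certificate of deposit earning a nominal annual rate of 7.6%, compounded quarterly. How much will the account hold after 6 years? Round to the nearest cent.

$351,625.21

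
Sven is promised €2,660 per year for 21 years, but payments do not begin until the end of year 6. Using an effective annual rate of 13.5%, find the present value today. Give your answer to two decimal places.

€9,728.64

Value one period before first payment (t=5): 2660 × [1 − (1+0.135)^(−21)] / 0.135 = 2660 × 6.888902 = 18,324.4798
Discount back 5 years: 18,324.4798 × (1+0.135)^(−5) = 18,324.4798 × 0.530910 = 9,728.6448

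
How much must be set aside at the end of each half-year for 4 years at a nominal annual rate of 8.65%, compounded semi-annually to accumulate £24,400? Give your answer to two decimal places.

£2,617.57

Periodic rate i = 0.0865/2 = 0.04325; n = 4 × 2 = 8 periods.
FV-annuity factor = 9.321615; PMT = 24400 / 9.321615 = 2,617.5722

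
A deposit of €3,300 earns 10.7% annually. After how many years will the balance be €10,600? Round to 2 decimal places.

11.48 years

n = ln(10600/3300) / ln(1+0.107) = ln(3.21212) / 0.101654 = 11.4795 years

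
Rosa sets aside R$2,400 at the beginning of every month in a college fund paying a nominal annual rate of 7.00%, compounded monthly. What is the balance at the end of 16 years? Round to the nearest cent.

With 12 periods per year: i = 0.00583333, n = 192.
FV = PMT · [(1+i)^n − 1] / i × (1+i) = 2400 · 354.323009 = 850,375.2225
(Beginning-of-period payments → annuity-due factor ×(1+i).)

R$850,375.22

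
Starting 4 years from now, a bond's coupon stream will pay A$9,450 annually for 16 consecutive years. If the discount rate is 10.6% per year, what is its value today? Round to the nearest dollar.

A$52,751

Value one period before first payment (t=3): 9450 × [1 − (1+0.106)^(−16)] / 0.106 = 9450 × 7.551995 = 71,366.3512
Discount back 3 years: 71,366.3512 × (1+0.106)^(−3) = 71,366.3512 × 0.739153 = 52,750.6860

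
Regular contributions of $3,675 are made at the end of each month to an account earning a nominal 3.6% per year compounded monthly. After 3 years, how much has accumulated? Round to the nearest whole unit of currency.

With 12 periods per year: i = 0.003, n = 36.
Accumulation factor s(36|0.003) = 37.955881; FV = 3675 × 37.955881 = 139,487.8643

$139,488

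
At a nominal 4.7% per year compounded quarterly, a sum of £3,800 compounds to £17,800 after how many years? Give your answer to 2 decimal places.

Periodic rate i = 0.047/4 = 0.01175.
(1+i)^n = 17800/3800 = 4.68421, so n = ln 4.68421 / ln 1.01175 = 132.1917 quarters
= 132.1917/4 years

33.05 years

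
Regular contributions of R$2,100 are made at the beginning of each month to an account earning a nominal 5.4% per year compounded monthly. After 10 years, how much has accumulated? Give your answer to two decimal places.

i = 0.054/12 = 0.0045 per month; n = 10·12 = 120.
FV = 2100 × [(1+0.0045)^120 − 1] / 0.0045 × (1+i) = 2100 × 159.364909 = 334,666.3080
Payments are at the start of each period, so multiply by (1+i).

R$334,666.31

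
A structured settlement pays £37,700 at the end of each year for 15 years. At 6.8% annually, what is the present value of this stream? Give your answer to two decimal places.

PV = PMT · [1 − (1+i)^(−n)] / i = 37700 · 9.224094 = 347,748.3280

£347,748.33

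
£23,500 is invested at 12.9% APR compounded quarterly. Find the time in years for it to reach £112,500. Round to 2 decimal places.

12.33 years

Periodic rate i = 0.129/4 = 0.03225.
n = ln(112500/23500) / ln(1+0.03225) = ln(4.78723) / 0.031741 = 49.3355 quarters
= 49.3355/4 years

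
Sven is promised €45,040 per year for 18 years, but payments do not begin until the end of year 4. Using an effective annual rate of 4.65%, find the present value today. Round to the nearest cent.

€472,213.16

PV at t=3 (ordinary 18-year annuity): 45040 × a(18|0.0465) = 45040 × 12.015930 = 541,197.5025
Discount back 3 years: 541,197.5025 × (1+0.0465)^(−3) = 541,197.5025 × 0.872534 = 472,213.1595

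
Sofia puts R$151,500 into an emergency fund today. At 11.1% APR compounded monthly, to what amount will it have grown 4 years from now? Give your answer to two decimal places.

R$235,696.44

i = 0.111/12 = 0.00925 per month; n = 4·12 = 48.
151,500 × (1+0.00925)^48 = 151,500 × 1.555752 = 235,696.4388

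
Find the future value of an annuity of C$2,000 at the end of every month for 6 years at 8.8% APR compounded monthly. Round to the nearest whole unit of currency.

With 12 periods per year: i = 0.00733333, n = 72.
FV = 2000 × [(1+0.00733333)^72 − 1] / 0.00733333 = 2000 × 94.401052 = 188,802.1045

C$188,802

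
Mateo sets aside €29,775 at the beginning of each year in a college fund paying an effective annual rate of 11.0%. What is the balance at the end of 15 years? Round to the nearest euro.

€1,137,106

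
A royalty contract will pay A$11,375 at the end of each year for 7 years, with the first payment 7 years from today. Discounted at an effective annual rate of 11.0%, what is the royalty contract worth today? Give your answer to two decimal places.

A$28,657.41

Value one period before first payment (t=6): 11375 × [1 − (1+0.11)^(−7)] / 0.11 = 11375 × 4.712196 = 53,601.2325
PV₀ = 53,601.2325 / (1+0.11)^6 = 53,601.2325 / 1.870415 = 28,657.4078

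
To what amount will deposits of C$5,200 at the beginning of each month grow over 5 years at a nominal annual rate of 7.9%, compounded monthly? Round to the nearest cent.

C$383,594.19

Periodic rate i = 0.079/12 = 0.00658333; n = 5 × 12 = 60 periods.
Accumulation factor s(60|0.00658333) × (1+i) = 73.768113; FV = 5200 × 73.768113 = 383,594.1857
Payments are at the start of each period, so multiply by (1+i).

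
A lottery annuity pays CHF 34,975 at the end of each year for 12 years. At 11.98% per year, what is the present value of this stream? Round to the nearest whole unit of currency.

Annuity factor a(12|0.1198) = 6.200119; PV = 34975 × 6.200119 = 216,849.1602

CHF 216,849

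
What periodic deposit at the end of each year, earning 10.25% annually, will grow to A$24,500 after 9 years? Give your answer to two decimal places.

FV-annuity factor = 13.723114; PMT = 24500 / 13.723114 = 1,785.3090

A$1,785.31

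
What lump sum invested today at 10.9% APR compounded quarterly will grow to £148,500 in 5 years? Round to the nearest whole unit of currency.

Periodic rate i = 0.109/4 = 0.02725; n = 5 × 4 = 20 periods.
PV = FV·(1+i)^(−n) = 148,500 × 0.584086 = 86,736.8119

£86,737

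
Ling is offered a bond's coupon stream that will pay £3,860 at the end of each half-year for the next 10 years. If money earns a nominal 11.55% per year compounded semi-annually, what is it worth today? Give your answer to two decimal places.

With 2 periods per year: i = 0.05775, n = 20.
PV = 3860 × [1 − (1+0.05775)^(−20)] / 0.05775 = 3860 × 11.682400 = 45,094.0646

£45,094.06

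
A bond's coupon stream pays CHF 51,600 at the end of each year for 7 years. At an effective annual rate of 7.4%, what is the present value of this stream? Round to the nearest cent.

PV = 51600 × [1 − (1+0.074)^(−7)] / 0.074 = 51600 × 5.314940 = 274,250.8889

CHF 274,250.89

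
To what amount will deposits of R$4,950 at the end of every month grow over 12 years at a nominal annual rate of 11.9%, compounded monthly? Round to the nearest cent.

R$1,567,919.75

With 12 periods per year: i = 0.00991667, n = 144.
FV = PMT · [(1+i)^n − 1] / i = 4950 · 316.751464 = 1,567,919.7458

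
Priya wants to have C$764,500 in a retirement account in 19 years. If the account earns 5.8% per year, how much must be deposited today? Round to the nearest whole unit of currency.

PV = FV·(1+i)^(−n) = 764,500 × 0.342588 = 261,908.6268

C$261,909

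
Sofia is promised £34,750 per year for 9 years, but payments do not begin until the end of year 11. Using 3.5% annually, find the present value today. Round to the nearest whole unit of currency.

£187,415

Value one period before first payment (t=10): 34750 × [1 − (1+0.035)^(−9)] / 0.035 = 34750 × 7.607687 = 264,367.1062
PV₀ = 264,367.1062 / (1+0.035)^10 = 264,367.1062 / 1.410599 = 187,414.8153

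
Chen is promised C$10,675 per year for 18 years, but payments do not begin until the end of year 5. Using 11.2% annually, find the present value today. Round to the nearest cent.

C$53,112.41

Value one period before first payment (t=4): 10675 × [1 − (1+0.112)^(−18)] / 0.112 = 10675 × 7.607593 = 81,211.0526
PV₀ = 81,211.0526 / (1+0.112)^4 = 81,211.0526 / 1.529041 = 53,112.4079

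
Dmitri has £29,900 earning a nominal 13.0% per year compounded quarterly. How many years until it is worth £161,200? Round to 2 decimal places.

13.17 years

Periodic rate i = 0.13/4 = 0.0325.
n = ln(161200/29900) / ln(1+0.0325) = ln(5.39130) / 0.031983 = 52.6775 quarters
= 52.6775/4 years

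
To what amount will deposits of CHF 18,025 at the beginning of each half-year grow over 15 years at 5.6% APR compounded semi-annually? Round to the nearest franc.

With 2 periods per year: i = 0.028, n = 30.
Accumulation factor s(30|0.028) × (1+i) = 47.353290; FV = 18025 × 47.353290 = 853,543.0501
(Beginning-of-period payments → annuity-due factor ×(1+i).)

CHF 853,543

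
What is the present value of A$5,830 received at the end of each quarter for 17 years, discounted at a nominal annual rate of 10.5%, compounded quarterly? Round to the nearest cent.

A$183,960.24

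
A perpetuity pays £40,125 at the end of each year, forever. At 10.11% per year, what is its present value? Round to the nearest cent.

PV = C/r = 40125/0.1011 = 396,884.2730

£396,884.27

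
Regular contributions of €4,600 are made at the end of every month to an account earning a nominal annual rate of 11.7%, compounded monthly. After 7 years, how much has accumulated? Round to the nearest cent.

Periodic rate i = 0.117/12 = 0.00975; n = 7 × 12 = 84 periods.
Accumulation factor s(84|0.00975) = 129.153902; FV = 4600 × 129.153902 = 594,107.9470

€594,107.95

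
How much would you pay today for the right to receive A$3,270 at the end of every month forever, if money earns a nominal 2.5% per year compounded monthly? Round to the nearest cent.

A$1,569,600.00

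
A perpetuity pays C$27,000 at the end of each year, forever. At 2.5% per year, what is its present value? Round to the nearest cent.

PV = C/r = 27000/0.025 = 1,080,000.0000

C$1,080,000.00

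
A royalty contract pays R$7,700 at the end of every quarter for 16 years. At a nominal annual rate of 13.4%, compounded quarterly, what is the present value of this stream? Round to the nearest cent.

R$201,952.61

With 4 periods per year: i = 0.0335, n = 64.
PV = 7700 × [1 − (1+0.0335)^(−64)] / 0.0335 = 7700 × 26.227612 = 201,952.6135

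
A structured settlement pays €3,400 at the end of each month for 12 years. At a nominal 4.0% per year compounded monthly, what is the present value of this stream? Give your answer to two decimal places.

With 12 periods per year: i = 0.00333333, n = 144.
Annuity factor a(144|0.00333333) = 114.216744; PV = 3400 × 114.216744 = 388,336.9312

€388,336.93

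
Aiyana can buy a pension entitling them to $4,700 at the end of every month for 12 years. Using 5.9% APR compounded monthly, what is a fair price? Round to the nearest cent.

$484,195.12

i = 0.059/12 = 0.00491667 per month; n = 12·12 = 144.
PV = 4700 × [1 − (1+0.00491667)^(−144)] / 0.00491667 = 4700 × 103.020238 = 484,195.1172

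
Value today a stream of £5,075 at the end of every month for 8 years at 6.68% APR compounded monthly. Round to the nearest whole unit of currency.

£376,623

Periodic rate i = 0.0668/12 = 0.00556667; n = 8 × 12 = 96 periods.
Annuity factor a(96|0.00556667) = 74.211400; PV = 5075 × 74.211400 = 376,622.8537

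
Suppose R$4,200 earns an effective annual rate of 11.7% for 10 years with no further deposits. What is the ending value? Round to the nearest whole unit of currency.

R$12,699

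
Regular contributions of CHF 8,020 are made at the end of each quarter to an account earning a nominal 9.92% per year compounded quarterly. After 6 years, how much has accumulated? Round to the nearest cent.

CHF 258,798.54

Periodic rate i = 0.0992/4 = 0.0248; n = 6 × 4 = 24 periods.
FV = PMT · [(1+i)^n − 1] / i = 8020 · 32.269145 = 258,798.5433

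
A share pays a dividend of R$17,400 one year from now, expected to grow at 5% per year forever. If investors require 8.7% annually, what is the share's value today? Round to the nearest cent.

PV = D₁/(r − g) = 17400/(0.087 − 0.05) = 470,270.2703

R$470,270.27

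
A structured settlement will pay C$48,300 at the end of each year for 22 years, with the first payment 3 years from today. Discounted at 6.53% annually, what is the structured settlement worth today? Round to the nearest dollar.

PV at t=2 (ordinary 22-year annuity): 48300 × a(22|0.0653) = 48300 × 11.505870 = 555,733.5236
Discount back 2 years: 555,733.5236 × (1+0.0653)^(−2) = 555,733.5236 × 0.881163 = 489,691.6984

C$489,692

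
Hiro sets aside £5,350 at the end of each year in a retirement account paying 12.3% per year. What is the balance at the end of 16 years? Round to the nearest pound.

£234,811

Accumulation factor s(16|0.123) = 43.889995; FV = 5350 × 43.889995 = 234,811.4757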